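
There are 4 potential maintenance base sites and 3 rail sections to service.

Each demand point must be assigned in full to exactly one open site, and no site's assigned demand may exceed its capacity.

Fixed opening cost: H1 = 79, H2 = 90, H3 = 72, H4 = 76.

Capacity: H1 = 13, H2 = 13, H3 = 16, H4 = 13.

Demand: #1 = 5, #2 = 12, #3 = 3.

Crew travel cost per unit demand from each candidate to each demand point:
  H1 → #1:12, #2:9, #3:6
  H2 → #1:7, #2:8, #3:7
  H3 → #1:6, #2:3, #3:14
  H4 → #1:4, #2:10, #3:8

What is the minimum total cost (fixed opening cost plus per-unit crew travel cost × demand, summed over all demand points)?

228

Open {H3, H4}; cheapest assignment that respects the capacities:
  H3 (cap 16, load 12): #2 — cost 12×3 = 36
  H4 (cap 13, load 8): #1, #3 — cost 5×4 + 3×8 = 44
  Shipping 80, fixed 148 → total 228.
  Any other capacity-feasible assignment to {H3, H4} ships for at least 80.
Compare {H2, H3}: its best feasible assignment gives total 254.
Compare {H1, H3}: its best feasible assignment gives total 265.
Every other set of open sites that can feasibly serve all demand totals ≥ 254 even under its best assignment. Minimum: 228.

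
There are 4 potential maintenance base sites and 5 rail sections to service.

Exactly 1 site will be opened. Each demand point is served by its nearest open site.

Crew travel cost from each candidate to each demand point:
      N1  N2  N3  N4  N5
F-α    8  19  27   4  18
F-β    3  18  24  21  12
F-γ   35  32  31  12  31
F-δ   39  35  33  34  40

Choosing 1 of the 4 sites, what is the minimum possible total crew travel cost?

76

Open {F-α}.
  N1→F-α 8, N2→F-α 19, N3→F-α 27, N4→F-α 4, N5→F-α 18  ⇒ total 76.
Compare {F-β}: total 78.
Compare {F-γ}: total 141.
No size-1 selection does better; minimum is 76.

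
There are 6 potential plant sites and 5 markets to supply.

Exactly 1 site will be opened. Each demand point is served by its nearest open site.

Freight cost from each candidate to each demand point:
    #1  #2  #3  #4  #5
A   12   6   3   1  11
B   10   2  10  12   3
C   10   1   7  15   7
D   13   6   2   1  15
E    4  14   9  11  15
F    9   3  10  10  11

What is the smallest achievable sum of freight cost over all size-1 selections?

Open {A}.
  #1→A 12, #2→A 6, #3→A 3, #4→A 1, #5→A 11  ⇒ total 33.
Compare {B}: total 37.
Compare {D}: total 37.
No size-1 selection does better; minimum is 33.

33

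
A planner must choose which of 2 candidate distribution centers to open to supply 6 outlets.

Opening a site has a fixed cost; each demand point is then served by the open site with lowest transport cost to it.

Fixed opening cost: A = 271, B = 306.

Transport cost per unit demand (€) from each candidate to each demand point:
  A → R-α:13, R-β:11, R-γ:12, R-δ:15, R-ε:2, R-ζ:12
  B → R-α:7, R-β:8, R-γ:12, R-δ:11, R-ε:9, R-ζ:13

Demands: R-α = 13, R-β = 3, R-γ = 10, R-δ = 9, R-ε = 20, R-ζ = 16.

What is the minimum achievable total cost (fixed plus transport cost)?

Open {A}: assign each demand point to its cheapest open site.
  R-α→A 13×13=169, R-β→A 3×11=33, R-γ→A 10×12=120, R-δ→A 9×15=135, R-ε→A 20×2=40, R-ζ→A 16×12=192
  transport cost 689, fixed 271 → total 960.
Compare {B}: transport cost 722 + fixed 306 = 1028.
Compare {A, B}: transport cost 566 + fixed 577 = 1143.

960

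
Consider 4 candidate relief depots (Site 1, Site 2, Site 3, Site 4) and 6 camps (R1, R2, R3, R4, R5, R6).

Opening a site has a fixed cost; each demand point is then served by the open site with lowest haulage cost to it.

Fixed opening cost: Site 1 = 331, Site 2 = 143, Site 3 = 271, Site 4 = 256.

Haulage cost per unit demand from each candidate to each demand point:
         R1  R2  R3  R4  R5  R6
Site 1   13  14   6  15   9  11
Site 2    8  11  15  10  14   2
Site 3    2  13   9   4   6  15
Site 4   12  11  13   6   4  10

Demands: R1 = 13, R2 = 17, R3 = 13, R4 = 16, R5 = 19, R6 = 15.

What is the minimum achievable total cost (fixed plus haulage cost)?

952

Open {Site 2, Site 3}: assign each demand point to its cheapest open site.
  R1→Site 3 13×2=26, R2→Site 2 17×11=187, R3→Site 3 13×9=117, R4→Site 3 16×4=64, R5→Site 3 19×6=114, R6→Site 2 15×2=30
  haulage cost 538, fixed 414 → total 952.
Compare {Site 3}: haulage cost 767 + fixed 271 = 1038.
Compare {Site 2, Site 4}: haulage cost 662 + fixed 399 = 1061.
Compare {Site 2}: haulage cost 942 + fixed 143 = 1085.
All other subsets cost ≥ 1038. Minimum total cost: 952.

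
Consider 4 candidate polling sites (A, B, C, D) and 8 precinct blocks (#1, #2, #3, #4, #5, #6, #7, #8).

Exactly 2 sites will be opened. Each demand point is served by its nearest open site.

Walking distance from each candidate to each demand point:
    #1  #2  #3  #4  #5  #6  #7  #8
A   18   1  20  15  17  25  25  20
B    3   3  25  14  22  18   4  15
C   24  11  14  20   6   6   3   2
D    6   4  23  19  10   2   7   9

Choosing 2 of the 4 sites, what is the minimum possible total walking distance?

51

Open {B, C}.
  #1→B 3, #2→B 3, #3→C 14, #4→B 14, #5→C 6, #6→C 6, #7→C 3, #8→C 2  ⇒ total 51.
Compare {C, D}: total 56.
Compare {A, C}: total 65.
No size-2 selection does better; minimum is 51.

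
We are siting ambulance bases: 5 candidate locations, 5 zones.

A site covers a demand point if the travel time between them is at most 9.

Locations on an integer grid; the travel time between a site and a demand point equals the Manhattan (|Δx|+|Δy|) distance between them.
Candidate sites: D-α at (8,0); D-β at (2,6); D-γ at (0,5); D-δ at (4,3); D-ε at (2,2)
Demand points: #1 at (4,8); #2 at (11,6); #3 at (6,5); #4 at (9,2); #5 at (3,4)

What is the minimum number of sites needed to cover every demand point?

2

Coverage sets (demand points within 9 of each site):
  D-α: {#2, #3, #4, #5}
  D-β: {#1, #2, #3, #5}
  D-γ: {#1, #3, #5}
  D-δ: {#1, #3, #4, #5}
  D-ε: {#1, #3, #4, #5}
No single site covers all 5 demand points.
But {D-α, D-β} covers everything, so the minimum is 2.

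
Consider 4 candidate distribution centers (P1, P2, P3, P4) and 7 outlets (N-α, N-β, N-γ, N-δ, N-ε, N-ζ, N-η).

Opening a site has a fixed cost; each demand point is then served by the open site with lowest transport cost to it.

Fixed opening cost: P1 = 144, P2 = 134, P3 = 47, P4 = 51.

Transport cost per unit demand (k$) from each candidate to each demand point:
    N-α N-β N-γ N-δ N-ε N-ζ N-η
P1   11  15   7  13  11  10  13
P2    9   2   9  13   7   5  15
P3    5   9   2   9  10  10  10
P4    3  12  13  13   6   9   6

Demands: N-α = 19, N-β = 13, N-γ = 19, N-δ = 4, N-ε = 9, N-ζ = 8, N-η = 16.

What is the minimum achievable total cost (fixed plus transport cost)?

Open {P3, P4}: assign each demand point to its cheapest open site.
  N-α→P4 19×3=57, N-β→P3 13×9=117, N-γ→P3 19×2=38, N-δ→P3 4×9=36, N-ε→P4 9×6=54, N-ζ→P4 8×9=72, N-η→P4 16×6=96
  transport cost 470, fixed 98 → total 568.
Compare {P2, P3, P4}: transport cost 347 + fixed 232 = 579.
Compare {P2, P3}: transport cost 458 + fixed 181 = 639.
Compare {P3}: transport cost 616 + fixed 47 = 663.
All other subsets cost ≥ 579. Minimum total cost: 568.

568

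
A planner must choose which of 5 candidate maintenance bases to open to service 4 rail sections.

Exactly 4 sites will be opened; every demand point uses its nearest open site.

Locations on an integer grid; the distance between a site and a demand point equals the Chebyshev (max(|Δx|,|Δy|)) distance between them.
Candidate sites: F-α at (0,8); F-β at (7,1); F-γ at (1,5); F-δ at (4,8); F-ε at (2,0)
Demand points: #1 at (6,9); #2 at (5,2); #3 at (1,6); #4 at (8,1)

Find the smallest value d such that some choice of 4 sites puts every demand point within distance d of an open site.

2

Open {F-α, F-β, F-γ, F-δ}.
  Farthest demand point is #1 at distance 2 (to F-δ); all others are ≤ 2.
With {F-α, F-β, F-δ, F-ε} the worst case is 2.
With {F-β, F-γ, F-δ, F-ε} the worst case is 2.
No size-4 selection achieves below 2.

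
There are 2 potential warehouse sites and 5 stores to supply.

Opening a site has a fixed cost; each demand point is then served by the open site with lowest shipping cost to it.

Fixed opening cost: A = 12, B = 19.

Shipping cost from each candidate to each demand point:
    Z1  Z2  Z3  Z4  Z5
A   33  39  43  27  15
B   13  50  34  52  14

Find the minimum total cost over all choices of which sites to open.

158

Open {A, B}: assign each demand point to its cheapest open site.
  Z1→B 13, Z2→A 39, Z3→B 34, Z4→A 27, Z5→B 14
  shipping cost 127, fixed 31 → total 158.
Compare {A}: shipping cost 157 + fixed 12 = 169.
Compare {B}: shipping cost 163 + fixed 19 = 182.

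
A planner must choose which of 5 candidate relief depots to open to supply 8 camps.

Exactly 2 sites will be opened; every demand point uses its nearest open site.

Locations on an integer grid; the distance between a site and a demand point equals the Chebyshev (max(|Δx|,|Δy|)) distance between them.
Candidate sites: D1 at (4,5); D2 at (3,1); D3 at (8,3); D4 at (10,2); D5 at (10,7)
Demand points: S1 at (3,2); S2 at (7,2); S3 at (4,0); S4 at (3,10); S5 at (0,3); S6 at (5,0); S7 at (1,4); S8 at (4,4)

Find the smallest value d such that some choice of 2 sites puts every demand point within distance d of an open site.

5

Open {D1, D2}.
  Farthest demand point is S4 at distance 5 (to D1); all others are ≤ 5.
With {D1, D3} the worst case is 5.
With {D1, D4} the worst case is 5.
No size-2 selection achieves below 5.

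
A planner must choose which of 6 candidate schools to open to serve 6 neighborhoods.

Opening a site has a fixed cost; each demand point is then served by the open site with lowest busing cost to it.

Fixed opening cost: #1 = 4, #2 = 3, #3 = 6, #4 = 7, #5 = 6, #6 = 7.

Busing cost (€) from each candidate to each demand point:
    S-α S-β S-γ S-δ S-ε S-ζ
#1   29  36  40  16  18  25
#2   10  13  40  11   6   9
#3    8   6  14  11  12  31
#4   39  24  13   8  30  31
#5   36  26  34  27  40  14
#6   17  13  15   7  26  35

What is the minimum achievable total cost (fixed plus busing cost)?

63

Open {#2, #3}: assign each demand point to its cheapest open site.
  S-α→#3 8, S-β→#3 6, S-γ→#3 14, S-δ→#2 11, S-ε→#2 6, S-ζ→#2 9
  busing cost 54, fixed 9 → total 63.
Compare {#2, #3, #4}: busing cost 50 + fixed 16 = 66.
Compare {#2, #3, #6}: busing cost 50 + fixed 16 = 66.
Compare {#1, #2, #3}: busing cost 54 + fixed 13 = 67.
All other subsets cost ≥ 66. Minimum total cost: 63.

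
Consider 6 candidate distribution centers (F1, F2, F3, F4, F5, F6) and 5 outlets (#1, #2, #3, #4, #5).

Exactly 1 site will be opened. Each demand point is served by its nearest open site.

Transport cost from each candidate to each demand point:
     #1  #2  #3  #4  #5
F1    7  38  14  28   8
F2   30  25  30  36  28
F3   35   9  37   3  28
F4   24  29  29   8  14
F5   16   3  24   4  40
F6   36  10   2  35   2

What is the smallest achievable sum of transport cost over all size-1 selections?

Open {F6}.
  #1→F6 36, #2→F6 10, #3→F6 2, #4→F6 35, #5→F6 2  ⇒ total 85.
Compare {F5}: total 87.
Compare {F1}: total 95.
No size-1 selection does better; minimum is 85.

85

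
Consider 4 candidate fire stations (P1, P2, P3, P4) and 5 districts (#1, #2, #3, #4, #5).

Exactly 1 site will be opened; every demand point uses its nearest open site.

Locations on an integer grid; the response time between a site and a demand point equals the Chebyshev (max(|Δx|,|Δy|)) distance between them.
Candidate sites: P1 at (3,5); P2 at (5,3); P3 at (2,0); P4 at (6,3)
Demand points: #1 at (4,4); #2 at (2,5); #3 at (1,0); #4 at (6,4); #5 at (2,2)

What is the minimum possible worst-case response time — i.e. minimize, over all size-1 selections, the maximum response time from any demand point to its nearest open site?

Open {P2}.
  Farthest demand point is #3 at response time 4 (to P2); all others are ≤ 4.
With {P1} the worst case is 5.
With {P3} the worst case is 5.
No size-1 selection achieves below 4.

4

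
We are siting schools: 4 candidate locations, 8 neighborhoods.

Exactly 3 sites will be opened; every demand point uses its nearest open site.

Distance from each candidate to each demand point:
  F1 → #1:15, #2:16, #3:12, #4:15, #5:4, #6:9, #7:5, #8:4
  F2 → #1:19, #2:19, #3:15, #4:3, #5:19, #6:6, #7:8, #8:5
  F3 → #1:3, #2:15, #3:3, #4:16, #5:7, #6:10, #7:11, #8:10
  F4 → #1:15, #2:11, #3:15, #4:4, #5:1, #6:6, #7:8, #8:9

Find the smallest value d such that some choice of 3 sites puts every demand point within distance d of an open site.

Open {F1, F3, F4}.
  Farthest demand point is #2 at distance 11 (to F4); all others are ≤ 11.
With {F2, F3, F4} the worst case is 11.
With {F1, F2, F3} the worst case is 15.
No size-3 selection achieves below 11.

11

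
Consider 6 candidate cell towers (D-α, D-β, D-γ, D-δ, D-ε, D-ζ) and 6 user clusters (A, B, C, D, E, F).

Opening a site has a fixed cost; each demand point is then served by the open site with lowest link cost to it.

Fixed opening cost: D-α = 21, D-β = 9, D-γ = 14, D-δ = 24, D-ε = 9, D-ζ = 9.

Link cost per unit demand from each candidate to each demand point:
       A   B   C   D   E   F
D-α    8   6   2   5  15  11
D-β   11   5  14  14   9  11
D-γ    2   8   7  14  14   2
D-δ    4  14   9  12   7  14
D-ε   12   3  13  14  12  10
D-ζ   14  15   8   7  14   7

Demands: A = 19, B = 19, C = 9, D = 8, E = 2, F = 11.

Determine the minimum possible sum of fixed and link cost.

243

Open {D-α, D-γ, D-ε}: assign each demand point to its cheapest open site.
  A→D-γ 19×2=38, B→D-ε 19×3=57, C→D-α 9×2=18, D→D-α 8×5=40, E→D-ε 2×12=24, F→D-γ 11×2=22
  link cost 199, fixed 44 → total 243.
Compare {D-α, D-β, D-γ, D-ε}: link cost 193 + fixed 53 = 246.
Compare {D-α, D-γ, D-ε, D-ζ}: link cost 199 + fixed 53 = 252.
Compare {D-α, D-β, D-γ, D-ε, D-ζ}: link cost 193 + fixed 62 = 255.
All other subsets cost ≥ 246. Minimum total cost: 243.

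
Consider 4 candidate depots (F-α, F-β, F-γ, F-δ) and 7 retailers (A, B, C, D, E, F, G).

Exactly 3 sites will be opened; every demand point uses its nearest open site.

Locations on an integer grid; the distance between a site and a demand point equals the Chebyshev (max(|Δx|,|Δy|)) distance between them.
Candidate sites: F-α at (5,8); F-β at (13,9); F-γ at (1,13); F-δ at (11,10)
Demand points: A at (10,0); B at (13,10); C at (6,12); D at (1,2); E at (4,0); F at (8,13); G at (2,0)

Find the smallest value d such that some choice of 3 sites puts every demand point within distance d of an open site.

Open {F-α, F-β, F-γ}.
  Farthest demand point is A at distance 8 (to F-α); all others are ≤ 8.
With {F-α, F-β, F-δ} the worst case is 8.
With {F-α, F-γ, F-δ} the worst case is 8.
No size-3 selection achieves below 8.

8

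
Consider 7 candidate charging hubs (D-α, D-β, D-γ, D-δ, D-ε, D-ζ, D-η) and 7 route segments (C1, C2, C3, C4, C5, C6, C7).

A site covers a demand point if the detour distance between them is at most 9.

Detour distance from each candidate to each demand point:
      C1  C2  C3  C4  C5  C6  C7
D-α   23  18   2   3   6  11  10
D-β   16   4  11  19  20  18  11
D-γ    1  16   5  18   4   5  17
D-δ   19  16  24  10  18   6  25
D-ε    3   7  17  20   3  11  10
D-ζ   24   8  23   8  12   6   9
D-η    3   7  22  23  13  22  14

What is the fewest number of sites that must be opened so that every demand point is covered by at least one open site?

2

Coverage sets (demand points within 9 of each site):
  D-α: {C3, C4, C5}
  D-β: {C2}
  D-γ: {C1, C3, C5, C6}
  D-δ: {C6}
  D-ε: {C1, C2, C5}
  D-ζ: {C2, C4, C6, C7}
  D-η: {C1, C2}
No single site covers all 7 demand points.
But {D-γ, D-ζ} covers everything, so the minimum is 2.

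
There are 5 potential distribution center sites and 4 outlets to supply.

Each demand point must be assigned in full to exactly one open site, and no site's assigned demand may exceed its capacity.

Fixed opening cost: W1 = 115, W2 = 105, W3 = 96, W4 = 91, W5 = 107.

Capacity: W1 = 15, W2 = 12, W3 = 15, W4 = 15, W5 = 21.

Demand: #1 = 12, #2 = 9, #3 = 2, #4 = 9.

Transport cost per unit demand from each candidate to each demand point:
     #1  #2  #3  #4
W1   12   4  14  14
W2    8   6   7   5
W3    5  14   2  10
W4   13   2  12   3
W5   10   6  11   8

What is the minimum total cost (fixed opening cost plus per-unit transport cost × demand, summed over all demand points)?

393

Open {W3, W5}; cheapest assignment that respects the capacities:
  W3 (cap 15, load 14): #1, #3 — cost 12×5 + 2×2 = 64
  W5 (cap 21, load 18): #2, #4 — cost 9×6 + 9×8 = 126
  Shipping 190, fixed 203 → total 393.
  Any other capacity-feasible assignment to {W3, W5} ships for at least 190.
Compare {W2, W3, W4}: its best feasible assignment gives total 419.
Compare {W4, W5}: its best feasible assignment gives total 423.
Every other set of open sites that can feasibly serve all demand totals ≥ 419 even under its best assignment. Minimum: 393.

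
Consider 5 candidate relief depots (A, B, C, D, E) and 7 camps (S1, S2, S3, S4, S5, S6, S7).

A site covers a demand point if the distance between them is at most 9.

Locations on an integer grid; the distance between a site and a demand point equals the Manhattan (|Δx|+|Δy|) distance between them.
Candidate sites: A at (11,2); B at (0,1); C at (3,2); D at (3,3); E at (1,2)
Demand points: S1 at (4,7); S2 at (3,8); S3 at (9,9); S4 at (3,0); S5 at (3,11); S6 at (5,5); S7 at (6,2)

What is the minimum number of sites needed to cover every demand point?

Coverage sets (demand points within 9 of each site):
  A: {S3, S6, S7}
  B: {S4, S6, S7}
  C: {S1, S2, S4, S5, S6, S7}
  D: {S1, S2, S4, S5, S6, S7}
  E: {S1, S2, S4, S6, S7}
No single site covers all 7 demand points.
But {A, C} covers everything, so the minimum is 2.

2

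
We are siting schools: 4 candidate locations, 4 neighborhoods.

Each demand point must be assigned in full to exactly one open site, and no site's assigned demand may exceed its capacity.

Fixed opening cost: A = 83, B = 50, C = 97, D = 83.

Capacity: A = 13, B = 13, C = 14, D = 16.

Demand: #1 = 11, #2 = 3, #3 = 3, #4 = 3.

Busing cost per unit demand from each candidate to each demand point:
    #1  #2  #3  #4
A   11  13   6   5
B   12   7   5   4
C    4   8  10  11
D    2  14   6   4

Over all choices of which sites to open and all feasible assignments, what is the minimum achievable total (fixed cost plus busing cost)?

Open {B, D}; cheapest assignment that respects the capacities:
  B (cap 13, load 9): #2, #3, #4 — cost 3×7 + 3×5 + 3×4 = 48
  D (cap 16, load 11): #1 — cost 11×2 = 22
  Shipping 70, fixed 133 → total 203.
  Any other capacity-feasible assignment to {B, D} ships for at least 70.
Compare {B, C}: its best feasible assignment gives total 239.
Compare {A, D}: its best feasible assignment gives total 257.
Every other set of open sites that can feasibly serve all demand totals ≥ 239 even under its best assignment. Minimum: 203.

203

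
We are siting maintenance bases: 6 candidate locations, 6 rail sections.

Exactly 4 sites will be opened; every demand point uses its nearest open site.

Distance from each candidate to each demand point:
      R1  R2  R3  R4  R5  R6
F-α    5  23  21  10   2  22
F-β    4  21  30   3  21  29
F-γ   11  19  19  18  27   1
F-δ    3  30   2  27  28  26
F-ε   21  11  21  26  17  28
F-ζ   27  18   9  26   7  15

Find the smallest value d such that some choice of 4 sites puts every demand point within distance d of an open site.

11

Open {F-α, F-γ, F-δ, F-ε}.
  Farthest demand point is R2 at distance 11 (to F-ε); all others are ≤ 11.
With {F-α, F-γ, F-ε, F-ζ} the worst case is 11.
With {F-β, F-γ, F-ε, F-ζ} the worst case is 11.
No size-4 selection achieves below 11.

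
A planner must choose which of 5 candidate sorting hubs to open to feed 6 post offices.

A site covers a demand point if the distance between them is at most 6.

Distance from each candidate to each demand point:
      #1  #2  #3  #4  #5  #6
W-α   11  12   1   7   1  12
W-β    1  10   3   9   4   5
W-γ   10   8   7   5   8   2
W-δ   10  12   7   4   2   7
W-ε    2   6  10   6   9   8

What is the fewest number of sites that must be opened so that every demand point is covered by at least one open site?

Coverage sets (demand points within 6 of each site):
  W-α: {#3, #5}
  W-β: {#1, #3, #5, #6}
  W-γ: {#4, #6}
  W-δ: {#4, #5}
  W-ε: {#1, #2, #4}
No single site covers all 6 demand points.
But {W-β, W-ε} covers everything, so the minimum is 2.

2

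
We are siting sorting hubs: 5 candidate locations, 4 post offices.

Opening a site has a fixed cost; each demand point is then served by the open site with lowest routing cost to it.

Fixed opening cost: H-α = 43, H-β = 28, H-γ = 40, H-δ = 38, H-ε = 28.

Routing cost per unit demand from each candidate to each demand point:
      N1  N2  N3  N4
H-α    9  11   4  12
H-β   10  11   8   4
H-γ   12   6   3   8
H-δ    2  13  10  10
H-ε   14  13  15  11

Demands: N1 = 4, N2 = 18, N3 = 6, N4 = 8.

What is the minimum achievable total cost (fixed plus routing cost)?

266

Open {H-β, H-γ}: assign each demand point to its cheapest open site.
  N1→H-β 4×10=40, N2→H-γ 18×6=108, N3→H-γ 6×3=18, N4→H-β 8×4=32
  routing cost 198, fixed 68 → total 266.
Compare {H-β, H-γ, H-δ}: routing cost 166 + fixed 106 = 272.
Compare {H-γ, H-δ}: routing cost 198 + fixed 78 = 276.
Compare {H-γ}: routing cost 238 + fixed 40 = 278.
All other subsets cost ≥ 272. Minimum total cost: 266.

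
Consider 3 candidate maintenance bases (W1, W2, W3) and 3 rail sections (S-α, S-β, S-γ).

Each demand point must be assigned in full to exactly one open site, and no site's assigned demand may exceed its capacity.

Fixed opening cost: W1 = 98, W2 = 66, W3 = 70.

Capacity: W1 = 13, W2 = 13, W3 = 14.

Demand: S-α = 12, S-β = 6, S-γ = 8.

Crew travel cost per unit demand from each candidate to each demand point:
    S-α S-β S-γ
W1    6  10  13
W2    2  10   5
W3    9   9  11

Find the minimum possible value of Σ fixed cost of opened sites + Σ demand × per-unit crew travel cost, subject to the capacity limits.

Open {W2, W3}; cheapest assignment that respects the capacities:
  W2 (cap 13, load 12): S-α — cost 12×2 = 24
  W3 (cap 14, load 14): S-β, S-γ — cost 6×9 + 8×11 = 142
  Shipping 166, fixed 136 → total 302.
  Any other capacity-feasible assignment to {W2, W3} ships for at least 166.
Compare {W1, W3}: its best feasible assignment gives total 382.
Compare {W1, W2, W3}: its best feasible assignment gives total 400.
Every other set of open sites that can feasibly serve all demand totals ≥ 382 even under its best assignment. Minimum: 302.

302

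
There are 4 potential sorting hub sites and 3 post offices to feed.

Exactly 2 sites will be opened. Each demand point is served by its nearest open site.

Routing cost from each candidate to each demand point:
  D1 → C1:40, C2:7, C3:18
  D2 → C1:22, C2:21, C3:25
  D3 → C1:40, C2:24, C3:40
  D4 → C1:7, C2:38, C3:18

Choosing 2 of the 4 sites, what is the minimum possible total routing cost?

Open {D1, D4}.
  C1→D4 7, C2→D1 7, C3→D1 18  ⇒ total 32.
Compare {D2, D4}: total 46.
Compare {D1, D2}: total 47.
No size-2 selection does better; minimum is 32.

32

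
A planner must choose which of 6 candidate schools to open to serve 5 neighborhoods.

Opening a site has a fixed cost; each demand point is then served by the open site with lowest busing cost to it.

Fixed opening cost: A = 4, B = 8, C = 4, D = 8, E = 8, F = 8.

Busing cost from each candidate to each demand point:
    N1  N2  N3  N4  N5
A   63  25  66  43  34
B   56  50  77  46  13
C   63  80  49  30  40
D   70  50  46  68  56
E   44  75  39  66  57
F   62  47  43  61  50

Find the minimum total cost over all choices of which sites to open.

175

Open {A, B, C, E}: assign each demand point to its cheapest open site.
  N1→E 44, N2→A 25, N3→E 39, N4→C 30, N5→B 13
  busing cost 151, fixed 24 → total 175.
Compare {A, B, C, D, E}: busing cost 151 + fixed 32 = 183.
Compare {A, B, C, E, F}: busing cost 151 + fixed 32 = 183.
Compare {A, B, E}: busing cost 164 + fixed 20 = 184.
All other subsets cost ≥ 183. Minimum total cost: 175.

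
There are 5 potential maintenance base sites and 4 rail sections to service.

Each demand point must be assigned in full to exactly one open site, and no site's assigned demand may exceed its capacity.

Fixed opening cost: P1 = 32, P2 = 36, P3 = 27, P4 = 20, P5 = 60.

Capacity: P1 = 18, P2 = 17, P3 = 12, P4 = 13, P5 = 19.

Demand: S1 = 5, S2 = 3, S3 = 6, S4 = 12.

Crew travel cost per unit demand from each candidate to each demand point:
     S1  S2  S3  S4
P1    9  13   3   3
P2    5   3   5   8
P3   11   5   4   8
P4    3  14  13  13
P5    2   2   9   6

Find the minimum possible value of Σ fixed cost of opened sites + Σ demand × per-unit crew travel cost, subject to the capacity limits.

Open {P1, P2}; cheapest assignment that respects the capacities:
  P1 (cap 18, load 18): S3, S4 — cost 6×3 + 12×3 = 54
  P2 (cap 17, load 8): S1, S2 — cost 5×5 + 3×3 = 34
  Shipping 88, fixed 68 → total 156.
  Any other capacity-feasible assignment to {P1, P2} ships for at least 88.
Compare {P1, P5}: its best feasible assignment gives total 162.
Compare {P1, P4}: its best feasible assignment gives total 163.
Every other set of open sites that can feasibly serve all demand totals ≥ 162 even under its best assignment. Minimum: 156.

156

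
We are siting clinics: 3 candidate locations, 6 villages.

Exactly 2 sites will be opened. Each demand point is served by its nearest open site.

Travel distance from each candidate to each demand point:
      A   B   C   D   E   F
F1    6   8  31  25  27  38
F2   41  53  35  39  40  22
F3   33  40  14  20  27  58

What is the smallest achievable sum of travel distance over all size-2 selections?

113

Open {F1, F3}.
  A→F1 6, B→F1 8, C→F3 14, D→F3 20, E→F1 27, F→F1 38  ⇒ total 113.
Compare {F1, F2}: total 119.
Compare {F2, F3}: total 156.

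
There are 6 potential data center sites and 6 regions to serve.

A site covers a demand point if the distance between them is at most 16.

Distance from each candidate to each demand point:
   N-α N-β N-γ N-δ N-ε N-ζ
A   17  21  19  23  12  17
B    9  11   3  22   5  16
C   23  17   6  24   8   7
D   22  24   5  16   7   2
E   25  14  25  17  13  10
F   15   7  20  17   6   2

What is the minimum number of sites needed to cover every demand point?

Coverage sets (demand points within 16 of each site):
  A: {N-ε}
  B: {N-α, N-β, N-γ, N-ε, N-ζ}
  C: {N-γ, N-ε, N-ζ}
  D: {N-γ, N-δ, N-ε, N-ζ}
  E: {N-β, N-ε, N-ζ}
  F: {N-α, N-β, N-ε, N-ζ}
No single site covers all 6 demand points.
But {B, D} covers everything, so the minimum is 2.

2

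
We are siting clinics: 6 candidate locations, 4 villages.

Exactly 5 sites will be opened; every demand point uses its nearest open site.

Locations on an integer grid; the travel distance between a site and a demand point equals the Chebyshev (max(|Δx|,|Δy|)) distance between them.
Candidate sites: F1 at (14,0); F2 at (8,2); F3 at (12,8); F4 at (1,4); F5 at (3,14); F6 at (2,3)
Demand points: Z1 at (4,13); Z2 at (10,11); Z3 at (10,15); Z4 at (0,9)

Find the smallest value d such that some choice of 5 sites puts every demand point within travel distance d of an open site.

7

Open {F1, F2, F3, F4, F5}.
  Farthest demand point is Z3 at travel distance 7 (to F3); all others are ≤ 7.
With {F1, F2, F3, F5, F6} the worst case is 7.
With {F1, F2, F4, F5, F6} the worst case is 7.
No size-5 selection achieves below 7.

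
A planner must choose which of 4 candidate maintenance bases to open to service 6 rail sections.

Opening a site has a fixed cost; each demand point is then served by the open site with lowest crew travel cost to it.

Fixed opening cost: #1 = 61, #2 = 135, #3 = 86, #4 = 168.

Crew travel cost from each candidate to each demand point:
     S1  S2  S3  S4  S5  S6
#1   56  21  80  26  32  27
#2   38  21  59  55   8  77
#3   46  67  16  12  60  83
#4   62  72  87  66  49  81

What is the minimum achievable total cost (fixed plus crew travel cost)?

301

Open {#1, #3}: assign each demand point to its cheapest open site.
  S1→#3 46, S2→#1 21, S3→#3 16, S4→#3 12, S5→#1 32, S6→#1 27
  crew travel cost 154, fixed 147 → total 301.
Compare {#1}: crew travel cost 242 + fixed 61 = 303.
Compare {#3}: crew travel cost 284 + fixed 86 = 370.
Compare {#1, #2}: crew travel cost 179 + fixed 196 = 375.
All other subsets cost ≥ 303. Minimum total cost: 301.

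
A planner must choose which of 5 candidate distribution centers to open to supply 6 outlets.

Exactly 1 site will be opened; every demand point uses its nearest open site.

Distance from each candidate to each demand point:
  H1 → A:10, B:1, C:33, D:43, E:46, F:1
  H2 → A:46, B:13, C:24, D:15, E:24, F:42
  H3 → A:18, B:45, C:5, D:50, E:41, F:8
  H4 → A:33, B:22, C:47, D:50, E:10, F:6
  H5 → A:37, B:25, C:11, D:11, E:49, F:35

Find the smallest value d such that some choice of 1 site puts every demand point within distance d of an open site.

46

Open {H1}.
  Farthest demand point is E at distance 46 (to H1); all others are ≤ 46.
With {H2} the worst case is 46.
With {H5} the worst case is 49.
No size-1 selection achieves below 46.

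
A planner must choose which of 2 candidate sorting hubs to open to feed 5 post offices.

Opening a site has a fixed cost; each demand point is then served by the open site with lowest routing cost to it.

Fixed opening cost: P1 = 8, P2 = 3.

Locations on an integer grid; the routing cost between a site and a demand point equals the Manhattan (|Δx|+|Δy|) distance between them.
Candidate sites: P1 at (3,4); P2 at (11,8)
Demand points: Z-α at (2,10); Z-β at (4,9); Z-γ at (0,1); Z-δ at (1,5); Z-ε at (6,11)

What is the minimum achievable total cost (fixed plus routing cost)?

Open {P1}: assign each demand point to its cheapest open site.
  Z-α→P1 7, Z-β→P1 6, Z-γ→P1 6, Z-δ→P1 3, Z-ε→P1 10
  routing cost 32, fixed 8 → total 40.
Compare {P1, P2}: routing cost 30 + fixed 11 = 41.
Compare {P2}: routing cost 58 + fixed 3 = 61.

40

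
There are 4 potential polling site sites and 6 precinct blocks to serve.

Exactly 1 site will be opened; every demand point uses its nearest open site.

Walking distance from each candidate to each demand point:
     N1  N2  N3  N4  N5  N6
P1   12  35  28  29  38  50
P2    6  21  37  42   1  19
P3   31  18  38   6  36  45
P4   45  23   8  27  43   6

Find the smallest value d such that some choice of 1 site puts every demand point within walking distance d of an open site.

42

Open {P2}.
  Farthest demand point is N4 at walking distance 42 (to P2); all others are ≤ 42.
With {P3} the worst case is 45.
With {P4} the worst case is 45.
No size-1 selection achieves below 42.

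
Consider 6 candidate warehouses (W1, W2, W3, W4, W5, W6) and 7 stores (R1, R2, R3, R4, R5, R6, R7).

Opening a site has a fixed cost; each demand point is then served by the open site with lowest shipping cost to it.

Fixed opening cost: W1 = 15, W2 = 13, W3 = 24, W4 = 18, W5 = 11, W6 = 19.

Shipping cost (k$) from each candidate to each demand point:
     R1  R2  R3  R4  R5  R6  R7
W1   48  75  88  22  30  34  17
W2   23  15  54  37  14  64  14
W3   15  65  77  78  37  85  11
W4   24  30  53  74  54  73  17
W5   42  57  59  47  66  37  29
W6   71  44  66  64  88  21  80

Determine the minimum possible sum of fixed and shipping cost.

Open {W1, W2}: assign each demand point to its cheapest open site.
  R1→W2 23, R2→W2 15, R3→W2 54, R4→W1 22, R5→W2 14, R6→W1 34, R7→W2 14
  shipping cost 176, fixed 28 → total 204.
Compare {W2, W6}: shipping cost 178 + fixed 32 = 210.
Compare {W1, W2, W6}: shipping cost 163 + fixed 47 = 210.
Compare {W1, W2, W5}: shipping cost 176 + fixed 39 = 215.
All other subsets cost ≥ 210. Minimum total cost: 204.

204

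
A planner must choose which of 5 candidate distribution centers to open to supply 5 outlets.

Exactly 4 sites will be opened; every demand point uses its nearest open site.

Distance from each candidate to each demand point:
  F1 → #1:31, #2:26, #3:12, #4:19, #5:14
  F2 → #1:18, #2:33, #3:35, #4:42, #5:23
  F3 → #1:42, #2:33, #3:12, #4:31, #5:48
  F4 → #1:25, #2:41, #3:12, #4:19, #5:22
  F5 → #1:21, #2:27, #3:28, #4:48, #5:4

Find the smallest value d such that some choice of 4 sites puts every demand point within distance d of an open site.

26

Open {F1, F2, F3, F4}.
  Farthest demand point is #2 at distance 26 (to F1); all others are ≤ 26.
With {F1, F2, F3, F5} the worst case is 26.
With {F1, F2, F4, F5} the worst case is 26.
No size-4 selection achieves below 26.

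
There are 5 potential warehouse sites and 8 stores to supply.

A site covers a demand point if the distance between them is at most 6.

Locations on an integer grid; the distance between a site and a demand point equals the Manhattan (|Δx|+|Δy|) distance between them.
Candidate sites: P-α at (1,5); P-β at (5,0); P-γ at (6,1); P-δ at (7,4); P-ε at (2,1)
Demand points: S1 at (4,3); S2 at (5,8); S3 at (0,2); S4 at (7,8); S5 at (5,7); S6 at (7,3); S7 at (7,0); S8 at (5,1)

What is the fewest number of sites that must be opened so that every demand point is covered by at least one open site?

Coverage sets (demand points within 6 of each site):
  P-α: {S1, S3, S5}
  P-β: {S1, S6, S7, S8}
  P-γ: {S1, S6, S7, S8}
  P-δ: {S1, S2, S4, S5, S6, S7, S8}
  P-ε: {S1, S3, S7, S8}
No single site covers all 8 demand points.
But {P-α, P-δ} covers everything, so the minimum is 2.

2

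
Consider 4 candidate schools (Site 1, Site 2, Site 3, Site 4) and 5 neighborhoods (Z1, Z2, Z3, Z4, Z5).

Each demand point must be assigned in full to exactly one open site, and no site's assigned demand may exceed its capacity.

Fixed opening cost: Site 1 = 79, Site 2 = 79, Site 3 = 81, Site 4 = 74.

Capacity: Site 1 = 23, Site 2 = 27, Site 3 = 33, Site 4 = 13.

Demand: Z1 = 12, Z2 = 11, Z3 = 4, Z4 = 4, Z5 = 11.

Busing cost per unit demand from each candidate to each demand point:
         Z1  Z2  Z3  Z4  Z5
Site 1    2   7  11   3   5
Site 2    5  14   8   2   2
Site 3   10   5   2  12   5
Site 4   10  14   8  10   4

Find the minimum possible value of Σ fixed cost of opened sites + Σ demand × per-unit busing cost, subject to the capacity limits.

Open {Site 2, Site 3}; cheapest assignment that respects the capacities:
  Site 2 (cap 27, load 27): Z1, Z4, Z5 — cost 12×5 + 4×2 + 11×2 = 90
  Site 3 (cap 33, load 15): Z2, Z3 — cost 11×5 + 4×2 = 63
  Shipping 153, fixed 160 → total 313.
  Any other capacity-feasible assignment to {Site 2, Site 3} ships for at least 153.
Compare {Site 1, Site 3}: its best feasible assignment gives total 314.
Compare {Site 1, Site 2}: its best feasible assignment gives total 321.
Every other set of open sites that can feasibly serve all demand totals ≥ 314 even under its best assignment. Minimum: 313.

313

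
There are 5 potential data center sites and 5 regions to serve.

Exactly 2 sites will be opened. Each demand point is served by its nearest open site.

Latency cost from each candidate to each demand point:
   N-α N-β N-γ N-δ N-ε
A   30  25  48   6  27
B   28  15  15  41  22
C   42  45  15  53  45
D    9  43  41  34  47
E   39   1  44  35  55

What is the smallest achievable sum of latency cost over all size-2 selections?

86

Open {A, B}.
  N-α→B 28, N-β→B 15, N-γ→B 15, N-δ→A 6, N-ε→B 22  ⇒ total 86.
Compare {B, D}: total 95.
Compare {B, E}: total 101.
No size-2 selection does better; minimum is 86.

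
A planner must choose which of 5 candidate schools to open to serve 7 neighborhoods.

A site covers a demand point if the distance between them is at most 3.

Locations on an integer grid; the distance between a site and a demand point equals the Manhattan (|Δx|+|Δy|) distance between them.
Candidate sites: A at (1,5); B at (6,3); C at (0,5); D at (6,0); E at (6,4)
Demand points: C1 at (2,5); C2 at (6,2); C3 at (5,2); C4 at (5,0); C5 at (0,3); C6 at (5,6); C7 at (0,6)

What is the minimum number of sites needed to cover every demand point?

3

Coverage sets (demand points within 3 of each site):
  A: {C1, C5, C7}
  B: {C2, C3}
  C: {C1, C5, C7}
  D: {C2, C3, C4}
  E: {C2, C3, C6}
No 2 sites suffice: every size-2 union leaves at least one demand point uncovered.
But {A, D, E} covers everything, so the minimum is 3.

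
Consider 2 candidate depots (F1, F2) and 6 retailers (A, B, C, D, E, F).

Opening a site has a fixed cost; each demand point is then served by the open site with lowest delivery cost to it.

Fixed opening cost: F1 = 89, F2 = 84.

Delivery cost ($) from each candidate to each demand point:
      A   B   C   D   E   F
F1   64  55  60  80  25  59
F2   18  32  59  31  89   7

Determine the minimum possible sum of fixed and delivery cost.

320

Open {F2}: assign each demand point to its cheapest open site.
  A→F2 18, B→F2 32, C→F2 59, D→F2 31, E→F2 89, F→F2 7
  delivery cost 236, fixed 84 → total 320.
Compare {F1, F2}: delivery cost 172 + fixed 173 = 345.
Compare {F1}: delivery cost 343 + fixed 89 = 432.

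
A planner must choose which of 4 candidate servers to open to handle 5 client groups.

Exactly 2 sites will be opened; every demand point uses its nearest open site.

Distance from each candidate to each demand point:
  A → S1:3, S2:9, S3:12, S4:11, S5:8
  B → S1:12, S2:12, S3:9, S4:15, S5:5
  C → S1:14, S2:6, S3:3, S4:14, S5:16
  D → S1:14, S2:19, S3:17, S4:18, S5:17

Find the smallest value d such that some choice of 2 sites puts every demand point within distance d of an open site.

Open {A, B}.
  Farthest demand point is S4 at distance 11 (to A); all others are ≤ 11.
With {A, C} the worst case is 11.
With {A, D} the worst case is 12.
No size-2 selection achieves below 11.

11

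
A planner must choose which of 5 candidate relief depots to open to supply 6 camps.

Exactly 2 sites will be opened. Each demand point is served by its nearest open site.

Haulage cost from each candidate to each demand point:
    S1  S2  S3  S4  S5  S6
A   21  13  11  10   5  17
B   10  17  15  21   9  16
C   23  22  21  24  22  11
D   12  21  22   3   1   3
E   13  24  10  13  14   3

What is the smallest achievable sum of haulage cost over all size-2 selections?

43

Open {A, D}.
  S1→D 12, S2→A 13, S3→A 11, S4→D 3, S5→D 1, S6→D 3  ⇒ total 43.
Compare {B, D}: total 49.
Compare {D, E}: total 50.
No size-2 selection does better; minimum is 43.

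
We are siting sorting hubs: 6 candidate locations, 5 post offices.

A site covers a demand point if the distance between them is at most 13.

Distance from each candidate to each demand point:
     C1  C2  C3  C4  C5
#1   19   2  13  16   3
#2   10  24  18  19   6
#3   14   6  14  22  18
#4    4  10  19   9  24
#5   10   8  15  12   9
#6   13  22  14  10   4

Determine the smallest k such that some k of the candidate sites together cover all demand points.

Coverage sets (demand points within 13 of each site):
  #1: {C2, C3, C5}
  #2: {C1, C5}
  #3: {C2}
  #4: {C1, C2, C4}
  #5: {C1, C2, C4, C5}
  #6: {C1, C4, C5}
No single site covers all 5 demand points.
But {#1, #4} covers everything, so the minimum is 2.

2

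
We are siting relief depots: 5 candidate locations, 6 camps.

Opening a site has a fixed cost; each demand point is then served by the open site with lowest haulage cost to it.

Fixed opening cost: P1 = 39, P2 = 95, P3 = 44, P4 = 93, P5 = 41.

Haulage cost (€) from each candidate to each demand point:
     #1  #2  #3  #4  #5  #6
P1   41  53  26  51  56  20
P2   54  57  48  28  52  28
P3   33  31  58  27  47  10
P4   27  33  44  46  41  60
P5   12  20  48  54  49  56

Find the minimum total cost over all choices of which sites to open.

249

Open {P3, P5}: assign each demand point to its cheapest open site.
  #1→P5 12, #2→P5 20, #3→P5 48, #4→P3 27, #5→P3 47, #6→P3 10
  haulage cost 164, fixed 85 → total 249.
Compare {P3}: haulage cost 206 + fixed 44 = 250.
Compare {P1, P3}: haulage cost 174 + fixed 83 = 257.
Compare {P1, P5}: haulage cost 178 + fixed 80 = 258.
All other subsets cost ≥ 250. Minimum total cost: 249.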